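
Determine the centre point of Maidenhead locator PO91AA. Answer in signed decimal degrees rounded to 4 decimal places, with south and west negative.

51.0208, 138.0417

Field P=15, O=14: +15·20° lon, +14·10° lat → SW at lon 120°, lat 50°.
Square 9, 1: +9·2° lon, +1·1° lat → SW at lon 138°, lat 51°.
Subsquare a=0, a=0: +0·0.0833333° lon, +0·0.0416667° lat → SW at lon 138°, lat 51°.
Cell spans 0.0833333° lon × 0.0416667° lat. Centre is SW corner plus half of each.
latitude 51.0208, longitude 138.0417.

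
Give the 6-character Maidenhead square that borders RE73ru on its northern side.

RE73rv

Latitude subsquare u = 20; +1 → 21 = v.
The longitude characters are unchanged.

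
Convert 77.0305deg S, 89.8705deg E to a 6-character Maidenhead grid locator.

NB42wx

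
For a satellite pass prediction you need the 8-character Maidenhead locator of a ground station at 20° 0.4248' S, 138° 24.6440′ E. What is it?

PG99ex98

Offset from 180°W / 90°S: lon 318.41073°, lat 69.99292°.
Field: lon ⌊318.41073/20⌋ = 15 → P; lat ⌊69.99292/10⌋ = 6 → G.
Square: lon ⌊18.41073/2⌋ = 9; lat ⌊9.99292/1⌋ = 9.
Subsquare: lon ⌊0.41073/0.0833333⌋ = 4 → e; lat ⌊0.99292/0.0416667⌋ = 23 → x.
Extended square: lon ⌊0.07740/0.00833333⌋ = 9; lat ⌊0.03459/0.00416667⌋ = 8.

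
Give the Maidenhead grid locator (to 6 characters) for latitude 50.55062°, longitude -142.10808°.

Add 180° to longitude and 90° to latitude: 37.8919, 140.5506.
Field: 37.8919/20 → 1 → B, 140.5506/10 → 14 → O; chars BO.
Square: 17.8919/2 → 8, 0.5506/1 → 0; chars 80.
Subsquare: 1.8919/0.0833333 → 22 → w, 0.5506/0.0416667 → 13 → n; chars wn.

BO80wn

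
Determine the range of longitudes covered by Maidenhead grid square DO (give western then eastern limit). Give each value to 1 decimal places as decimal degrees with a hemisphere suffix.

Field D=3, O=14: +3·20° lon, +14·10° lat → SW at lon -120°, lat 50°.
Cell spans 20° lon × 10° lat.
west 120.0° W, east 100.0° W.

120.0° W, 100.0° W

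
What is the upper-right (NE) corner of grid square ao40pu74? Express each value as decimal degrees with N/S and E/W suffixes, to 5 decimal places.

Field A=0, O=14: +0·20° lon, +14·10° lat → SW at lon -180°, lat 50°.
Square 4, 0: +4·2° lon, +0·1° lat → SW at lon -172°, lat 50°.
Subsquare p=15, u=20: +15·0.0833333° lon, +20·0.0416667° lat → SW at lon -170.75°, lat 50.8333°.
Extended square 7, 4: +7·0.00833333° lon, +4·0.00416667° lat → SW at lon -170.692°, lat 50.85°.
Cell spans 0.00833333° lon × 0.00416667° lat. NE corner is SW corner plus one full cell.
latitude 50.85417° N, longitude 170.68333° W.

50.85417° N, 170.68333° W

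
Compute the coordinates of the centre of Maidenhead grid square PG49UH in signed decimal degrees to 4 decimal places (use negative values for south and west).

Field P=15, G=6: +15·20° lon, +6·10° lat → SW at lon 120°, lat -30°.
Square 4, 9: +4·2° lon, +9·1° lat → SW at lon 128°, lat -21°.
Subsquare u=20, h=7: +20·0.0833333° lon, +7·0.0416667° lat → SW at lon 129.667°, lat -20.7083°.
Cell spans 0.0833333° lon × 0.0416667° lat. Centre is SW corner plus half of each.
latitude -20.6875, longitude 129.7083.

-20.6875, 129.7083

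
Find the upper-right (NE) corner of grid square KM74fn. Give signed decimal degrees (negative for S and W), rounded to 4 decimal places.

Field K=10, M=12: +10·20° lon, +12·10° lat → SW at lon 20°, lat 30°.
Square 7, 4: +7·2° lon, +4·1° lat → SW at lon 34°, lat 34°.
Subsquare f=5, n=13: +5·0.0833333° lon, +13·0.0416667° lat → SW at lon 34.4167°, lat 34.5417°.
Cell spans 0.0833333° lon × 0.0416667° lat. NE corner is SW corner plus one full cell.
latitude 34.5833, longitude 34.5000.

34.5833, 34.5000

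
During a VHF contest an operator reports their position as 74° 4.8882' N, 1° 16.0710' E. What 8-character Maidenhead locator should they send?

Offset from 180°W / 90°S: lon 181.26785°, lat 164.08147°.
Field (20°×10°, letters A–R): 181.26785/20 → 9 → J, 164.08147/10 → 16 → Q; chars JQ.
Square (2°×1°, digits 0–9): 1.26785/2 → 0, 4.08147/1 → 4; chars 04.
Subsquare (5′×2.5′, letters a–x): 1.26785/0.0833333 → 15 → p, 0.08147/0.0416667 → 1 → b; chars pb.
Extended square (30″×15″, digits 0–9): 0.01785/0.00833333 → 2, 0.03980/0.00416667 → 9; chars 29.

JQ04pb29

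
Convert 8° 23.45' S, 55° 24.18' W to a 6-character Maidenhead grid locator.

GI21ho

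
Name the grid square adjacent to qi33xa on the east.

QI43aa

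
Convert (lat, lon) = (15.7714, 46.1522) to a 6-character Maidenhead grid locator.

LK35bs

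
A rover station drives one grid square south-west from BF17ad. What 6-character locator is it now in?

BF07xc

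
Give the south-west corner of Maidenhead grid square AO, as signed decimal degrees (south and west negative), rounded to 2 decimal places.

Field A=0, O=14: +0·20° lon, +14·10° lat → SW at lon -180°, lat 50°.
latitude 50.00, longitude -180.00.

50.00, -180.00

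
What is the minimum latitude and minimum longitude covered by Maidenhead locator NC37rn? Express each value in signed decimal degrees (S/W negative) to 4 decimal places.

Field N=13, C=2: +13·20° lon, +2·10° lat → SW at lon 80°, lat -70°.
Square 3, 7: +3·2° lon, +7·1° lat → SW at lon 86°, lat -63°.
Subsquare r=17, n=13: +17·0.0833333° lon, +13·0.0416667° lat → SW at lon 87.4167°, lat -62.4583°.
latitude -62.4583, longitude 87.4167.

-62.4583, 87.4167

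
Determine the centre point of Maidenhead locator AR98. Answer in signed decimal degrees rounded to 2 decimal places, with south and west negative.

88.50, -161.00

Field A=0, R=17: +0·20° lon, +17·10° lat → SW at lon -180°, lat 80°.
Square 9, 8: +9·2° lon, +8·1° lat → SW at lon -162°, lat 88°.
Cell spans 2° lon × 1° lat. Centre is SW corner plus half of each.
latitude 88.50, longitude -161.00.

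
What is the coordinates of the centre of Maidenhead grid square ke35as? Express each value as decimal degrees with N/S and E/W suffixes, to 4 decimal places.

Field K=10, E=4: +10·20° lon, +4·10° lat → SW at lon 20°, lat -50°.
Square 3, 5: +3·2° lon, +5·1° lat → SW at lon 26°, lat -45°.
Subsquare a=0, s=18: +0·0.0833333° lon, +18·0.0416667° lat → SW at lon 26°, lat -44.25°.
Cell spans 0.0833333° lon × 0.0416667° lat. Centre is SW corner plus half of each.
latitude 44.2292° S, longitude 26.0417° E.

44.2292° S, 26.0417° E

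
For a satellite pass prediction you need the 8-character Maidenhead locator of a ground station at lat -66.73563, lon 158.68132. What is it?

Add 180° to longitude and 90° to latitude: 338.68132, 23.26437.
Field: 338.68132/20 → 16 → Q, 23.26437/10 → 2 → C; chars QC.
Square: 18.68132/2 → 9, 3.26437/1 → 3; chars 93.
Subsquare: 0.68132/0.0833333 → 8 → i, 0.26437/0.0416667 → 6 → g; chars ig.
Extended square: 0.01465/0.00833333 → 1, 0.01437/0.00416667 → 3; chars 13.

QC93ig13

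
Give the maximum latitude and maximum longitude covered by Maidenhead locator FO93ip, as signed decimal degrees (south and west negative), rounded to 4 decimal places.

53.6667, -61.2500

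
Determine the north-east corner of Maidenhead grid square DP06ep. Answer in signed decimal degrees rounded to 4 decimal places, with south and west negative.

Field D=3, P=15: +3·20° lon, +15·10° lat → SW at lon -120°, lat 60°.
Square 0, 6: +0·2° lon, +6·1° lat → SW at lon -120°, lat 66°.
Subsquare e=4, p=15: +4·0.0833333° lon, +15·0.0416667° lat → SW at lon -119.667°, lat 66.625°.
Cell spans 0.0833333° lon × 0.0416667° lat. NE corner is SW corner plus one full cell.
latitude 66.6667, longitude -119.5833.

66.6667, -119.5833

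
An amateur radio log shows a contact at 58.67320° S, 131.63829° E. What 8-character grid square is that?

PD51th68

Add 180° to longitude and 90° to latitude: 311.63829, 31.32680.
Field: lon ⌊311.63829/20⌋ = 15 → P; lat ⌊31.32680/10⌋ = 3 → D.
Square: lon ⌊11.63829/2⌋ = 5; lat ⌊1.32680/1⌋ = 1.
Subsquare: lon ⌊1.63829/0.0833333⌋ = 19 → t; lat ⌊0.32680/0.0416667⌋ = 7 → h.
Extended square: lon ⌊0.05496/0.00833333⌋ = 6; lat ⌊0.03513/0.00416667⌋ = 8.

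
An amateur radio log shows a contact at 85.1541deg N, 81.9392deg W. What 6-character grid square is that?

ER95ad

Add 180° to longitude and 90° to latitude: 98.0608, 175.1541.
Field: 98.0608/20 → 4 → E, 175.1541/10 → 17 → R; chars ER.
Square: 18.0608/2 → 9, 5.1541/1 → 5; chars 95.
Subsquare: 0.0608/0.0833333 → 0 → a, 0.1541/0.0416667 → 3 → d; chars ad.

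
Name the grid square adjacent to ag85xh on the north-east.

AG95ai

Longitude subsquare x = 23; +1 → 24, wraps to 0 = a, carry into square.
Longitude square 8; +1 → 9.
Latitude subsquare h = 7; +1 → 8 = i.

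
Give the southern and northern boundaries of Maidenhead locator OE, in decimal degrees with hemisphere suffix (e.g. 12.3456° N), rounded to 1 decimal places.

Field O=14, E=4: +14·20° lon, +4·10° lat → SW at lon 100°, lat -50°.
Cell spans 20° lon × 10° lat.
south 50.0° S, north 40.0° S.

50.0° S, 40.0° S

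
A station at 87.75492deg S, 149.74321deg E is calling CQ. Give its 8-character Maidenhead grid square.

QA42uf98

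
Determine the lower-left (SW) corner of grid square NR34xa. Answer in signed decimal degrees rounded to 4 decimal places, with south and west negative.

Field N=13, R=17: +13·20° lon, +17·10° lat → SW at lon 80°, lat 80°.
Square 3, 4: +3·2° lon, +4·1° lat → SW at lon 86°, lat 84°.
Subsquare x=23, a=0: +23·0.0833333° lon, +0·0.0416667° lat → SW at lon 87.9167°, lat 84°.
latitude 84.0000, longitude 87.9167.

84.0000, 87.9167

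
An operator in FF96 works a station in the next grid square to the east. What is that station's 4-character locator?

GF06

Longitude square 9; +1 → 10, wraps to 0, carry into field.
Longitude field F = 5; +1 → 6 = G.
The latitude characters are unchanged.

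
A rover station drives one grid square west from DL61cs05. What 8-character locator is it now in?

DL61bs95

Longitude extended square 0; −1 → -1, wraps to 9, carry into subsquare.
Longitude subsquare c = 2; −1 → 1 = b.
The latitude characters are unchanged.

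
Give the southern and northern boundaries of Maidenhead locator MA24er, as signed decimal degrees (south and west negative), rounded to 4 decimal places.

-85.2917, -85.2500

Field M=12, A=0: +12·20° lon, +0·10° lat → SW at lon 60°, lat -90°.
Square 2, 4: +2·2° lon, +4·1° lat → SW at lon 64°, lat -86°.
Subsquare e=4, r=17: +4·0.0833333° lon, +17·0.0416667° lat → SW at lon 64.3333°, lat -85.2917°.
Cell spans 0.0833333° lon × 0.0416667° lat.
south -85.2917, north -85.2500.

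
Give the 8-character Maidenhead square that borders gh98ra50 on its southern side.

GH97rx59

Latitude extended square 0; −1 → -1, wraps to 9, carry into subsquare.
Latitude subsquare a = 0; −1 → -1, wraps to 23 = x, carry into square.
Latitude square 8; −1 → 7.
The longitude characters are unchanged.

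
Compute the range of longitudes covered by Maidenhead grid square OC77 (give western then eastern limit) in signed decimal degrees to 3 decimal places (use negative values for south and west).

114.000, 116.000

Field O=14, C=2: +14·20° lon, +2·10° lat → SW at lon 100°, lat -70°.
Square 7, 7: +7·2° lon, +7·1° lat → SW at lon 114°, lat -63°.
Cell spans 2° lon × 1° lat.
west 114.000, east 116.000.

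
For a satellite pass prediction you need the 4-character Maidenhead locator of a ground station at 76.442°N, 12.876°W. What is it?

Offset from 180°W / 90°S: lon 167.12°, lat 166.44°.
Field: 167.12/20 → 8 → I, 166.44/10 → 16 → Q; chars IQ.
Square: 7.12/2 → 3, 6.44/1 → 6; chars 36.

IQ36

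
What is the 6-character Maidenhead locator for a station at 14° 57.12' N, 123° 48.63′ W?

Offset from 180°W / 90°S: lon 56.1895°, lat 104.9520°.
Field: lon ⌊56.1895/20⌋ = 2 → C; lat ⌊104.9520/10⌋ = 10 → K.
Square: lon ⌊16.1895/2⌋ = 8; lat ⌊4.9520/1⌋ = 4.
Subsquare: lon ⌊0.1895/0.0833333⌋ = 2 → c; lat ⌊0.9520/0.0416667⌋ = 22 → w.

CK84cw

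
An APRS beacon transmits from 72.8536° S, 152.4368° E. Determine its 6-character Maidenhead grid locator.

QB67fd

Add 180° to longitude and 90° to latitude: 332.4368, 17.1464.
Field: lon ⌊332.4368/20⌋ = 16 → Q; lat ⌊17.1464/10⌋ = 1 → B.
Square: lon ⌊12.4368/2⌋ = 6; lat ⌊7.1464/1⌋ = 7.
Subsquare: lon ⌊0.4368/0.0833333⌋ = 5 → f; lat ⌊0.1464/0.0416667⌋ = 3 → d.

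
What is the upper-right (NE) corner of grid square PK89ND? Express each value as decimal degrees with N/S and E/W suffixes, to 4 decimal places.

Field P=15, K=10: +15·20° lon, +10·10° lat → SW at lon 120°, lat 10°.
Square 8, 9: +8·2° lon, +9·1° lat → SW at lon 136°, lat 19°.
Subsquare n=13, d=3: +13·0.0833333° lon, +3·0.0416667° lat → SW at lon 137.083°, lat 19.125°.
Cell spans 0.0833333° lon × 0.0416667° lat. NE corner is SW corner plus one full cell.
latitude 19.1667° N, longitude 137.1667° E.

19.1667° N, 137.1667° E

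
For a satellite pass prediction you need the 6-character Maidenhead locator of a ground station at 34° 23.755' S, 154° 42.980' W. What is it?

Shift to the Maidenhead origin (180°W, 90°S): lon 25.2837, lat 55.6041.
Field: lon ⌊25.2837/20⌋ = 1 → B; lat ⌊55.6041/10⌋ = 5 → F.
Square: lon ⌊5.2837/2⌋ = 2; lat ⌊5.6041/1⌋ = 5.
Subsquare: lon ⌊1.2837/0.0833333⌋ = 15 → p; lat ⌊0.6041/0.0416667⌋ = 14 → o.

BF25po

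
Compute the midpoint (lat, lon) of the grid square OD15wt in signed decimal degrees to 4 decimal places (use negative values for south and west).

-54.1875, 103.8750

Field O=14, D=3: +14·20° lon, +3·10° lat → SW at lon 100°, lat -60°.
Square 1, 5: +1·2° lon, +5·1° lat → SW at lon 102°, lat -55°.
Subsquare w=22, t=19: +22·0.0833333° lon, +19·0.0416667° lat → SW at lon 103.833°, lat -54.2083°.
Cell spans 0.0833333° lon × 0.0416667° lat. Centre is SW corner plus half of each.
latitude -54.1875, longitude 103.8750.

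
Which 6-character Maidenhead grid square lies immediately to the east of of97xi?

PF07ai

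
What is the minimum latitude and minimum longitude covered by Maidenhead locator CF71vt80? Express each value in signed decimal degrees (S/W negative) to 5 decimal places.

-38.20833, -124.18333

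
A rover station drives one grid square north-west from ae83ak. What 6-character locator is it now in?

Longitude subsquare a = 0; −1 → -1, wraps to 23 = x, carry into square.
Longitude square 8; −1 → 7.
Latitude subsquare k = 10; +1 → 11 = l.

AE73xl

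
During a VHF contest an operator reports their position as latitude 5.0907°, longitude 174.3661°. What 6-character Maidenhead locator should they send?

RJ75ec

Add 180° to longitude and 90° to latitude: 354.3661, 95.0907.
Field (20°×10°, letters A–R): lon ⌊354.3661/20⌋ = 17 → R; lat ⌊95.0907/10⌋ = 9 → J.
Square (2°×1°, digits 0–9): lon ⌊14.3661/2⌋ = 7; lat ⌊5.0907/1⌋ = 5.
Subsquare (5′×2.5′, letters a–x): lon ⌊0.3661/0.0833333⌋ = 4 → e; lat ⌊0.0907/0.0416667⌋ = 2 → c.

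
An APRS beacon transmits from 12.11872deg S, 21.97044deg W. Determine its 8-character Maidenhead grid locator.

HH97av31

Shift to the Maidenhead origin (180°W, 90°S): lon 158.02956, lat 77.88128.
Field: lon ⌊158.02956/20⌋ = 7 → H; lat ⌊77.88128/10⌋ = 7 → H.
Square: lon ⌊18.02956/2⌋ = 9; lat ⌊7.88128/1⌋ = 7.
Subsquare: lon ⌊0.02956/0.0833333⌋ = 0 → a; lat ⌊0.88128/0.0416667⌋ = 21 → v.
Extended square: lon ⌊0.02956/0.00833333⌋ = 3; lat ⌊0.00628/0.00416667⌋ = 1.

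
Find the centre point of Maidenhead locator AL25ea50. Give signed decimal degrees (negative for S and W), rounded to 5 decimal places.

Field A=0, L=11: +0·20° lon, +11·10° lat → SW at lon -180°, lat 20°.
Square 2, 5: +2·2° lon, +5·1° lat → SW at lon -176°, lat 25°.
Subsquare e=4, a=0: +4·0.0833333° lon, +0·0.0416667° lat → SW at lon -175.667°, lat 25°.
Extended square 5, 0: +5·0.00833333° lon, +0·0.00416667° lat → SW at lon -175.625°, lat 25°.
Cell spans 0.00833333° lon × 0.00416667° lat. Centre is SW corner plus half of each.
latitude 25.00208, longitude -175.62083.

25.00208, -175.62083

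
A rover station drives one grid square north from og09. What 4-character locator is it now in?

OH00

Latitude square 9; +1 → 10, wraps to 0, carry into field.
Latitude field G = 6; +1 → 7 = H.
The longitude characters are unchanged.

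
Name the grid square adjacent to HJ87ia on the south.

Latitude subsquare a = 0; −1 → -1, wraps to 23 = x, carry into square.
Latitude square 7; −1 → 6.
The longitude characters are unchanged.

HJ86ix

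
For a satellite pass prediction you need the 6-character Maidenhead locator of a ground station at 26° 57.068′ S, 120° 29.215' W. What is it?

Shift to the Maidenhead origin (180°W, 90°S): lon 59.5131, lat 63.0489.
Field (20°×10°, letters A–R): 59.5131/20 → 2 → C, 63.0489/10 → 6 → G; chars CG.
Square (2°×1°, digits 0–9): 19.5131/2 → 9, 3.0489/1 → 3; chars 93.
Subsquare (5′×2.5′, letters a–x): 1.5131/0.0833333 → 18 → s, 0.0489/0.0416667 → 1 → b; chars sb.

CG93sb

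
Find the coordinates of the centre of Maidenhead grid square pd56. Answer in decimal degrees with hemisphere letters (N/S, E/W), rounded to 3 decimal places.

53.500° S, 131.000° E

Field P=15, D=3: +15·20° lon, +3·10° lat → SW at lon 120°, lat -60°.
Square 5, 6: +5·2° lon, +6·1° lat → SW at lon 130°, lat -54°.
Cell spans 2° lon × 1° lat. Centre is SW corner plus half of each.
latitude 53.500° S, longitude 131.000° E.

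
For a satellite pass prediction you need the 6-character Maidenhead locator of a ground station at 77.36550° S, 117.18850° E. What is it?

OB82op

Add 180° to longitude and 90° to latitude: 297.1885, 12.6345.
Field: lon ⌊297.1885/20⌋ = 14 → O; lat ⌊12.6345/10⌋ = 1 → B.
Square: lon ⌊17.1885/2⌋ = 8; lat ⌊2.6345/1⌋ = 2.
Subsquare: lon ⌊1.1885/0.0833333⌋ = 14 → o; lat ⌊0.6345/0.0416667⌋ = 15 → p.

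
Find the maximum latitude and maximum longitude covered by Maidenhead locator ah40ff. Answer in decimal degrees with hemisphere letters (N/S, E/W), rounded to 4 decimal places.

Field A=0, H=7: +0·20° lon, +7·10° lat → SW at lon -180°, lat -20°.
Square 4, 0: +4·2° lon, +0·1° lat → SW at lon -172°, lat -20°.
Subsquare f=5, f=5: +5·0.0833333° lon, +5·0.0416667° lat → SW at lon -171.583°, lat -19.7917°.
Cell spans 0.0833333° lon × 0.0416667° lat. NE corner is SW corner plus one full cell.
latitude 19.7500° S, longitude 171.5000° W.

19.7500° S, 171.5000° W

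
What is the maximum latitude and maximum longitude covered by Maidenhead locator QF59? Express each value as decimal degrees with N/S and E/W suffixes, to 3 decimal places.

Field Q=16, F=5: +16·20° lon, +5·10° lat → SW at lon 140°, lat -40°.
Square 5, 9: +5·2° lon, +9·1° lat → SW at lon 150°, lat -31°.
Cell spans 2° lon × 1° lat. NE corner is SW corner plus one full cell.
latitude 30.000° S, longitude 152.000° E.

30.000° S, 152.000° E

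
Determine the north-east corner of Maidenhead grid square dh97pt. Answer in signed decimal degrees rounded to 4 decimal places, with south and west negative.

-12.1667, -100.6667

Field D=3, H=7: +3·20° lon, +7·10° lat → SW at lon -120°, lat -20°.
Square 9, 7: +9·2° lon, +7·1° lat → SW at lon -102°, lat -13°.
Subsquare p=15, t=19: +15·0.0833333° lon, +19·0.0416667° lat → SW at lon -100.75°, lat -12.2083°.
Cell spans 0.0833333° lon × 0.0416667° lat. NE corner is SW corner plus one full cell.
latitude -12.1667, longitude -100.6667.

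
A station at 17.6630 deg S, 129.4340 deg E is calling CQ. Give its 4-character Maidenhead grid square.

PH42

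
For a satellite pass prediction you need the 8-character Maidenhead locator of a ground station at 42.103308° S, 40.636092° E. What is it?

LE07hv65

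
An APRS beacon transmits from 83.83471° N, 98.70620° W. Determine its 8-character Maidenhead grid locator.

ER03pu50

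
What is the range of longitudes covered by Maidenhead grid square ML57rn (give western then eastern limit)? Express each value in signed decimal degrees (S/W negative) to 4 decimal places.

71.4167, 71.5000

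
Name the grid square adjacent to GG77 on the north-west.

GG68

Longitude square 7; −1 → 6.
Latitude square 7; +1 → 8.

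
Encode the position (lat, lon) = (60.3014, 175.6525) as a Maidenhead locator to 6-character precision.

RP70th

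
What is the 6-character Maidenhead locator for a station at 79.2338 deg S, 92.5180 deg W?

EB30rs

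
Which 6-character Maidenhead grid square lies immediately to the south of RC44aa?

RC43ax

Latitude subsquare a = 0; −1 → -1, wraps to 23 = x, carry into square.
Latitude square 4; −1 → 3.
The longitude characters are unchanged.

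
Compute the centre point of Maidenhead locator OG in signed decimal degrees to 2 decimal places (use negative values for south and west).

Field O=14, G=6: +14·20° lon, +6·10° lat → SW at lon 100°, lat -30°.
Cell spans 20° lon × 10° lat. Centre is SW corner plus half of each.
latitude -25.00, longitude 110.00.

-25.00, 110.00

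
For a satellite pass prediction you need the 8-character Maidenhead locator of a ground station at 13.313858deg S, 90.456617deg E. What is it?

Offset from 180°W / 90°S: lon 270.45662°, lat 76.68614°.
Field: 270.45662/20 → 13 → N, 76.68614/10 → 7 → H; chars NH.
Square: 10.45662/2 → 5, 6.68614/1 → 6; chars 56.
Subsquare: 0.45662/0.0833333 → 5 → f, 0.68614/0.0416667 → 16 → q; chars fq.
Extended square: 0.03995/0.00833333 → 4, 0.01948/0.00416667 → 4; chars 44.

NH56fq44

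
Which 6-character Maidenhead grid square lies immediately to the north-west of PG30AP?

PG20xq

Longitude subsquare a = 0; −1 → -1, wraps to 23 = x, carry into square.
Longitude square 3; −1 → 2.
Latitude subsquare p = 15; +1 → 16 = q.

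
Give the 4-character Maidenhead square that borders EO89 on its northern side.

Latitude square 9; +1 → 10, wraps to 0, carry into field.
Latitude field O = 14; +1 → 15 = P.
The longitude characters are unchanged.

EP80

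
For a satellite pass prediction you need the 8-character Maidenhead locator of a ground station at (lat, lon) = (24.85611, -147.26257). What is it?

BL64iu85

Add 180° to longitude and 90° to latitude: 32.73743, 114.85611.
Field (20°×10°, letters A–R): 32.73743/20 → 1 → B, 114.85611/10 → 11 → L; chars BL.
Square (2°×1°, digits 0–9): 12.73743/2 → 6, 4.85611/1 → 4; chars 64.
Subsquare (5′×2.5′, letters a–x): 0.73743/0.0833333 → 8 → i, 0.85611/0.0416667 → 20 → u; chars iu.
Extended square (30″×15″, digits 0–9): 0.07076/0.00833333 → 8, 0.02278/0.00416667 → 5; chars 85.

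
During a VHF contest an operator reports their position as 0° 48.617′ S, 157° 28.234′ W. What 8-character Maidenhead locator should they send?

BI19ge35

Add 180° to longitude and 90° to latitude: 22.52943, 89.18972.
Field: 22.52943/20 → 1 → B, 89.18972/10 → 8 → I; chars BI.
Square: 2.52943/2 → 1, 9.18972/1 → 9; chars 19.
Subsquare: 0.52943/0.0833333 → 6 → g, 0.18972/0.0416667 → 4 → e; chars ge.
Extended square: 0.02943/0.00833333 → 3, 0.02305/0.00416667 → 5; chars 35.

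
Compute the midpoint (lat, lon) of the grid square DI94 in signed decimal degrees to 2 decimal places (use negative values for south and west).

-5.50, -101.00

Field D=3, I=8: +3·20° lon, +8·10° lat → SW at lon -120°, lat -10°.
Square 9, 4: +9·2° lon, +4·1° lat → SW at lon -102°, lat -6°.
Cell spans 2° lon × 1° lat. Centre is SW corner plus half of each.
latitude -5.50, longitude -101.00.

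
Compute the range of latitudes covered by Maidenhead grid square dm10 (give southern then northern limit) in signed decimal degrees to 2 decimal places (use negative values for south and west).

Field D=3, M=12: +3·20° lon, +12·10° lat → SW at lon -120°, lat 30°.
Square 1, 0: +1·2° lon, +0·1° lat → SW at lon -118°, lat 30°.
Cell spans 2° lon × 1° lat.
south 30.00, north 31.00.

30.00, 31.00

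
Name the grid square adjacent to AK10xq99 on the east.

Longitude extended square 9; +1 → 10, wraps to 0, carry into subsquare.
Longitude subsquare x = 23; +1 → 24, wraps to 0 = a, carry into square.
Longitude square 1; +1 → 2.
The latitude characters are unchanged.

AK20aq09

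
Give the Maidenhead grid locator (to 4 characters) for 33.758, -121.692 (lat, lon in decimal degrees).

Shift to the Maidenhead origin (180°W, 90°S): lon 58.31, lat 123.76.
Field: lon ⌊58.31/20⌋ = 2 → C; lat ⌊123.76/10⌋ = 12 → M.
Square: lon ⌊18.31/2⌋ = 9; lat ⌊3.76/1⌋ = 3.

CM93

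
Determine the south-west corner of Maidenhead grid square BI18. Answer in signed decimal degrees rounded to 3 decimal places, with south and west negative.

-2.000, -158.000

Field B=1, I=8: +1·20° lon, +8·10° lat → SW at lon -160°, lat -10°.
Square 1, 8: +1·2° lon, +8·1° lat → SW at lon -158°, lat -2°.
latitude -2.000, longitude -158.000.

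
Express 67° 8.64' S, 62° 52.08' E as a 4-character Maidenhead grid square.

Add 180° to longitude and 90° to latitude: 242.87, 22.86.
Field (20°×10°, letters A–R): lon ⌊242.87/20⌋ = 12 → M; lat ⌊22.86/10⌋ = 2 → C.
Square (2°×1°, digits 0–9): lon ⌊2.87/2⌋ = 1; lat ⌊2.86/1⌋ = 2.

MC12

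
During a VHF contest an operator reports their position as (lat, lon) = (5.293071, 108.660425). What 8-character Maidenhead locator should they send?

OJ45hh90

Shift to the Maidenhead origin (180°W, 90°S): lon 288.66043, lat 95.29307.
Field: lon ⌊288.66043/20⌋ = 14 → O; lat ⌊95.29307/10⌋ = 9 → J.
Square: lon ⌊8.66043/2⌋ = 4; lat ⌊5.29307/1⌋ = 5.
Subsquare: lon ⌊0.66043/0.0833333⌋ = 7 → h; lat ⌊0.29307/0.0416667⌋ = 7 → h.
Extended square: lon ⌊0.07709/0.00833333⌋ = 9; lat ⌊0.00140/0.00416667⌋ = 0.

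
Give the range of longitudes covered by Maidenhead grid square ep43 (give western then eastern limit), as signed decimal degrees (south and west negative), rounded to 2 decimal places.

-92.00, -90.00

Field E=4, P=15: +4·20° lon, +15·10° lat → SW at lon -100°, lat 60°.
Square 4, 3: +4·2° lon, +3·1° lat → SW at lon -92°, lat 63°.
Cell spans 2° lon × 1° lat.
west -92.00, east -90.00.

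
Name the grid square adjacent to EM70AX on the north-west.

EM61xa

Longitude subsquare a = 0; −1 → -1, wraps to 23 = x, carry into square.
Longitude square 7; −1 → 6.
Latitude subsquare x = 23; +1 → 24, wraps to 0 = a, carry into square.
Latitude square 0; +1 → 1.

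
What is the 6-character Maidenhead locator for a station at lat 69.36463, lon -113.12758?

DP39ki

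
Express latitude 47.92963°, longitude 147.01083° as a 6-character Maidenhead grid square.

QN37mw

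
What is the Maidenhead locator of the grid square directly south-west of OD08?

Longitude square 0; −1 → -1, wraps to 9, carry into field.
Longitude field O = 14; −1 → 13 = N.
Latitude square 8; −1 → 7.

ND97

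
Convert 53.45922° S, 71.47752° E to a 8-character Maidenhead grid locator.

Add 180° to longitude and 90° to latitude: 251.47752, 36.54078.
Field: lon ⌊251.47752/20⌋ = 12 → M; lat ⌊36.54078/10⌋ = 3 → D.
Square: lon ⌊11.47752/2⌋ = 5; lat ⌊6.54078/1⌋ = 6.
Subsquare: lon ⌊1.47752/0.0833333⌋ = 17 → r; lat ⌊0.54078/0.0416667⌋ = 12 → m.
Extended square: lon ⌊0.06085/0.00833333⌋ = 7; lat ⌊0.04078/0.00416667⌋ = 9.

MD56rm79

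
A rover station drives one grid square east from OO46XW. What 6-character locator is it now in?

Longitude subsquare x = 23; +1 → 24, wraps to 0 = a, carry into square.
Longitude square 4; +1 → 5.
The latitude characters are unchanged.

OO56aw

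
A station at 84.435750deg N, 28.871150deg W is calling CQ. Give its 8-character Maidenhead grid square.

Add 180° to longitude and 90° to latitude: 151.12885, 174.43575.
Field: lon ⌊151.12885/20⌋ = 7 → H; lat ⌊174.43575/10⌋ = 17 → R.
Square: lon ⌊11.12885/2⌋ = 5; lat ⌊4.43575/1⌋ = 4.
Subsquare: lon ⌊1.12885/0.0833333⌋ = 13 → n; lat ⌊0.43575/0.0416667⌋ = 10 → k.
Extended square: lon ⌊0.04552/0.00833333⌋ = 5; lat ⌊0.01908/0.00416667⌋ = 4.

HR54nk54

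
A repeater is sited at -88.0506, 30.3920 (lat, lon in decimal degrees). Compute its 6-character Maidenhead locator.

KA51ew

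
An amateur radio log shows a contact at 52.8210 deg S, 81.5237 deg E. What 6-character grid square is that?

ND07se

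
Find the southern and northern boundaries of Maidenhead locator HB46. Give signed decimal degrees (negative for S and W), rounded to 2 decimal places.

-74.00, -73.00

Field H=7, B=1: +7·20° lon, +1·10° lat → SW at lon -40°, lat -80°.
Square 4, 6: +4·2° lon, +6·1° lat → SW at lon -32°, lat -74°.
Cell spans 2° lon × 1° lat.
south -74.00, north -73.00.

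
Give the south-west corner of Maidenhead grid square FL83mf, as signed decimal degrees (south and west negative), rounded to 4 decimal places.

23.2083, -63.0000

Field F=5, L=11: +5·20° lon, +11·10° lat → SW at lon -80°, lat 20°.
Square 8, 3: +8·2° lon, +3·1° lat → SW at lon -64°, lat 23°.
Subsquare m=12, f=5: +12·0.0833333° lon, +5·0.0416667° lat → SW at lon -63°, lat 23.2083°.
latitude 23.2083, longitude -63.0000.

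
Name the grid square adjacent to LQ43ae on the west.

Longitude subsquare a = 0; −1 → -1, wraps to 23 = x, carry into square.
Longitude square 4; −1 → 3.
The latitude characters are unchanged.

LQ33xe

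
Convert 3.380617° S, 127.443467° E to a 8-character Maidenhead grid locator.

Offset from 180°W / 90°S: lon 307.44347°, lat 86.61938°.
Field: 307.44347/20 → 15 → P, 86.61938/10 → 8 → I; chars PI.
Square: 7.44347/2 → 3, 6.61938/1 → 6; chars 36.
Subsquare: 1.44347/0.0833333 → 17 → r, 0.61938/0.0416667 → 14 → o; chars ro.
Extended square: 0.02680/0.00833333 → 3, 0.03605/0.00416667 → 8; chars 38.

PI36ro38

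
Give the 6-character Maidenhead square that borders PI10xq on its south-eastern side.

PI20ap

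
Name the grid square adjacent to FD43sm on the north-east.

FD43tn

Longitude subsquare s = 18; +1 → 19 = t.
Latitude subsquare m = 12; +1 → 13 = n.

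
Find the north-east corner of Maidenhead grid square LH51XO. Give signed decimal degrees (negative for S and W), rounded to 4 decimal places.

Field L=11, H=7: +11·20° lon, +7·10° lat → SW at lon 40°, lat -20°.
Square 5, 1: +5·2° lon, +1·1° lat → SW at lon 50°, lat -19°.
Subsquare x=23, o=14: +23·0.0833333° lon, +14·0.0416667° lat → SW at lon 51.9167°, lat -18.4167°.
Cell spans 0.0833333° lon × 0.0416667° lat. NE corner is SW corner plus one full cell.
latitude -18.3750, longitude 52.0000.

-18.3750, 52.0000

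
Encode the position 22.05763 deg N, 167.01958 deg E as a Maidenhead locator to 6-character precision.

RL32mb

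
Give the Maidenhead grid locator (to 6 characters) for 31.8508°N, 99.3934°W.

EM01hu

Add 180° to longitude and 90° to latitude: 80.6066, 121.8508.
Field (20°×10°, letters A–R): lon ⌊80.6066/20⌋ = 4 → E; lat ⌊121.8508/10⌋ = 12 → M.
Square (2°×1°, digits 0–9): lon ⌊0.6066/2⌋ = 0; lat ⌊1.8508/1⌋ = 1.
Subsquare (5′×2.5′, letters a–x): lon ⌊0.6066/0.0833333⌋ = 7 → h; lat ⌊0.8508/0.0416667⌋ = 20 → u.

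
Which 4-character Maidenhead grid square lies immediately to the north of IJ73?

IJ74

Latitude square 3; +1 → 4.
The longitude characters are unchanged.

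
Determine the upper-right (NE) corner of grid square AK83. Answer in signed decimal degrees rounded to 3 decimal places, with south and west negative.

14.000, -162.000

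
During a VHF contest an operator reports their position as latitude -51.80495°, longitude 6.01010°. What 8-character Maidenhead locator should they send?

JD38ae16

Shift to the Maidenhead origin (180°W, 90°S): lon 186.01010, lat 38.19505.
Field (20°×10°, letters A–R): lon ⌊186.01010/20⌋ = 9 → J; lat ⌊38.19505/10⌋ = 3 → D.
Square (2°×1°, digits 0–9): lon ⌊6.01010/2⌋ = 3; lat ⌊8.19505/1⌋ = 8.
Subsquare (5′×2.5′, letters a–x): lon ⌊0.01010/0.0833333⌋ = 0 → a; lat ⌊0.19505/0.0416667⌋ = 4 → e.
Extended square (30″×15″, digits 0–9): lon ⌊0.01010/0.00833333⌋ = 1; lat ⌊0.02838/0.00416667⌋ = 6.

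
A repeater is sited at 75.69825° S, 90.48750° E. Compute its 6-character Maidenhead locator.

NB54fh

Add 180° to longitude and 90° to latitude: 270.4875, 14.3017.
Field (20°×10°, letters A–R): 270.4875/20 → 13 → N, 14.3017/10 → 1 → B; chars NB.
Square (2°×1°, digits 0–9): 10.4875/2 → 5, 4.3017/1 → 4; chars 54.
Subsquare (5′×2.5′, letters a–x): 0.4875/0.0833333 → 5 → f, 0.3017/0.0416667 → 7 → h; chars fh.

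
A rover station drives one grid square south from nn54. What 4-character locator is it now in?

NN53

Latitude square 4; −1 → 3.
The longitude characters are unchanged.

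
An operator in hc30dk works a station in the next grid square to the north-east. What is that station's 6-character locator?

Longitude subsquare d = 3; +1 → 4 = e.
Latitude subsquare k = 10; +1 → 11 = l.

HC30el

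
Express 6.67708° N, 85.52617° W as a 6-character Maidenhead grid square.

Add 180° to longitude and 90° to latitude: 94.4738, 96.6771.
Field: 94.4738/20 → 4 → E, 96.6771/10 → 9 → J; chars EJ.
Square: 14.4738/2 → 7, 6.6771/1 → 6; chars 76.
Subsquare: 0.4738/0.0833333 → 5 → f, 0.6771/0.0416667 → 16 → q; chars fq.

EJ76fq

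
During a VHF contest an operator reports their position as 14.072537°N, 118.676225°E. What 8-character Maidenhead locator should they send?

OK94ib17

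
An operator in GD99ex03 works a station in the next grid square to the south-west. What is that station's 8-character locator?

Longitude extended square 0; −1 → -1, wraps to 9, carry into subsquare.
Longitude subsquare e = 4; −1 → 3 = d.
Latitude extended square 3; −1 → 2.

GD99dx92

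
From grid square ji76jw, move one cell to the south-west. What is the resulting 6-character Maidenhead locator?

Longitude subsquare j = 9; −1 → 8 = i.
Latitude subsquare w = 22; −1 → 21 = v.

JI76iv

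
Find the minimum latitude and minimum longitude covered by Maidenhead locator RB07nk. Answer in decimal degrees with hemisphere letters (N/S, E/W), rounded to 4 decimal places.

Field R=17, B=1: +17·20° lon, +1·10° lat → SW at lon 160°, lat -80°.
Square 0, 7: +0·2° lon, +7·1° lat → SW at lon 160°, lat -73°.
Subsquare n=13, k=10: +13·0.0833333° lon, +10·0.0416667° lat → SW at lon 161.083°, lat -72.5833°.
latitude 72.5833° S, longitude 161.0833° E.

72.5833° S, 161.0833° E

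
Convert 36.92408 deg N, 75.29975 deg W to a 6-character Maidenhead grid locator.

FM26iw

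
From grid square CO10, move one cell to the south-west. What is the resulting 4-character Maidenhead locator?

CN09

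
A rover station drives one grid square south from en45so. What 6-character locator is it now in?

EN45sn

Latitude subsquare o = 14; −1 → 13 = n.
The longitude characters are unchanged.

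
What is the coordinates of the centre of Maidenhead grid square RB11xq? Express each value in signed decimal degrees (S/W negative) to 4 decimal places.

-78.3125, 163.9583

Field R=17, B=1: +17·20° lon, +1·10° lat → SW at lon 160°, lat -80°.
Square 1, 1: +1·2° lon, +1·1° lat → SW at lon 162°, lat -79°.
Subsquare x=23, q=16: +23·0.0833333° lon, +16·0.0416667° lat → SW at lon 163.917°, lat -78.3333°.
Cell spans 0.0833333° lon × 0.0416667° lat. Centre is SW corner plus half of each.
latitude -78.3125, longitude 163.9583.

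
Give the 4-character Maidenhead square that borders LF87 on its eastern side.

LF97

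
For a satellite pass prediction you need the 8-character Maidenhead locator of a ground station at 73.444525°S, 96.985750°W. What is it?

EB16mn13

Offset from 180°W / 90°S: lon 83.01425°, lat 16.55548°.
Field (20°×10°, letters A–R): 83.01425/20 → 4 → E, 16.55548/10 → 1 → B; chars EB.
Square (2°×1°, digits 0–9): 3.01425/2 → 1, 6.55548/1 → 6; chars 16.
Subsquare (5′×2.5′, letters a–x): 1.01425/0.0833333 → 12 → m, 0.55548/0.0416667 → 13 → n; chars mn.
Extended square (30″×15″, digits 0–9): 0.01425/0.00833333 → 1, 0.01381/0.00416667 → 3; chars 13.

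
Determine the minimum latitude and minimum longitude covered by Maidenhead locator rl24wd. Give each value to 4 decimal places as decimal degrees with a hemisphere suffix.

Field R=17, L=11: +17·20° lon, +11·10° lat → SW at lon 160°, lat 20°.
Square 2, 4: +2·2° lon, +4·1° lat → SW at lon 164°, lat 24°.
Subsquare w=22, d=3: +22·0.0833333° lon, +3·0.0416667° lat → SW at lon 165.833°, lat 24.125°.
latitude 24.1250° N, longitude 165.8333° E.

24.1250° N, 165.8333° E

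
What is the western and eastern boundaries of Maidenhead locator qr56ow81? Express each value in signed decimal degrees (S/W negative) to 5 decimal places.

151.23333, 151.24167

Field Q=16, R=17: +16·20° lon, +17·10° lat → SW at lon 140°, lat 80°.
Square 5, 6: +5·2° lon, +6·1° lat → SW at lon 150°, lat 86°.
Subsquare o=14, w=22: +14·0.0833333° lon, +22·0.0416667° lat → SW at lon 151.167°, lat 86.9167°.
Extended square 8, 1: +8·0.00833333° lon, +1·0.00416667° lat → SW at lon 151.233°, lat 86.9208°.
Cell spans 0.00833333° lon × 0.00416667° lat.
west 151.23333, east 151.24167.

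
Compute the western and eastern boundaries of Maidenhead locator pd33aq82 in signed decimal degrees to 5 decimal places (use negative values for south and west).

126.06667, 126.07500

Field P=15, D=3: +15·20° lon, +3·10° lat → SW at lon 120°, lat -60°.
Square 3, 3: +3·2° lon, +3·1° lat → SW at lon 126°, lat -57°.
Subsquare a=0, q=16: +0·0.0833333° lon, +16·0.0416667° lat → SW at lon 126°, lat -56.3333°.
Extended square 8, 2: +8·0.00833333° lon, +2·0.00416667° lat → SW at lon 126.067°, lat -56.325°.
Cell spans 0.00833333° lon × 0.00416667° lat.
west 126.06667, east 126.07500.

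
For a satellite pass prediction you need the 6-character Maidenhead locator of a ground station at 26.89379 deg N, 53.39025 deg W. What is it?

GL36hv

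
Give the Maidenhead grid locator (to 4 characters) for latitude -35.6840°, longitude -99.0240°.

Offset from 180°W / 90°S: lon 80.98°, lat 54.32°.
Field (20°×10°, letters A–R): lon ⌊80.98/20⌋ = 4 → E; lat ⌊54.32/10⌋ = 5 → F.
Square (2°×1°, digits 0–9): lon ⌊0.98/2⌋ = 0; lat ⌊4.32/1⌋ = 4.

EF04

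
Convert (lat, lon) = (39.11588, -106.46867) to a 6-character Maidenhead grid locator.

Add 180° to longitude and 90° to latitude: 73.5313, 129.1159.
Field: lon ⌊73.5313/20⌋ = 3 → D; lat ⌊129.1159/10⌋ = 12 → M.
Square: lon ⌊13.5313/2⌋ = 6; lat ⌊9.1159/1⌋ = 9.
Subsquare: lon ⌊1.5313/0.0833333⌋ = 18 → s; lat ⌊0.1159/0.0416667⌋ = 2 → c.

DM69sc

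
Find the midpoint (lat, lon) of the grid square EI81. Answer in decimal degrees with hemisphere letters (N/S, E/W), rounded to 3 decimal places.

Field E=4, I=8: +4·20° lon, +8·10° lat → SW at lon -100°, lat -10°.
Square 8, 1: +8·2° lon, +1·1° lat → SW at lon -84°, lat -9°.
Cell spans 2° lon × 1° lat. Centre is SW corner plus half of each.
latitude 8.500° S, longitude 83.000° W.

8.500° S, 83.000° W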